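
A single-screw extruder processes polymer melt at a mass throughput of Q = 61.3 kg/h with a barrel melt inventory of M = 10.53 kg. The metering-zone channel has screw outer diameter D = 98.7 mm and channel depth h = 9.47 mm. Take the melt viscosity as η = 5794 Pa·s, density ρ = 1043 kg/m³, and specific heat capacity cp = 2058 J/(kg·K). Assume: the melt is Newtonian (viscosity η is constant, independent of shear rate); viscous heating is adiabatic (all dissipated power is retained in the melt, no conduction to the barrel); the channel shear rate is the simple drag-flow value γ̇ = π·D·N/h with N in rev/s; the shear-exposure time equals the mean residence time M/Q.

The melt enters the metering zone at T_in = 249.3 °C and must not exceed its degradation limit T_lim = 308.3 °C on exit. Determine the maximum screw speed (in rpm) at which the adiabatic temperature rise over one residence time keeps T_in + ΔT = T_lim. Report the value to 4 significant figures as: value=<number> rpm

Convert throughput: Q = 61.3 kg/h = 61.3/3600 = 0.0170278 kg/s
t_res = M / Q_s = 10.53 / 0.0170278 = 618.401 s
Geometry in SI: D = 98.7 mm → 0.0987 m, h = 9.47 mm → 0.00947 m
ΔT_a = T_lim − T_in = 308.3 °C − 249.3 °C = 59 K
γ̇_max² = ΔT_a·ρ·cp / (η·t_res) = [59 × 1043 × 2058] / [5794 × 618.401] = 35.3454 s⁻²
Take the square root: γ̇_max = √(35.3454) = 5.9452 s⁻¹
Solve γ̇ = πDN/h for N: N_max = γ̇_max·h/(π·D) = 5.9452 × 0.00947 / (π × 0.0987) = 0.181572 rev/s = 10.8943 rpm

value=10.89 rpm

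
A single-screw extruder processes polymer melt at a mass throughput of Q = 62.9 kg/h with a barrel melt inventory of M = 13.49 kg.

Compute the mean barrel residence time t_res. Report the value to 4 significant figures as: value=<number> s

value=772.1 s

Convert throughput: Q = 62.9 kg/h = 62.9/3600 = 0.0174722 kg/s
Mean residence time: t_res = M/Q_s = 13.49 kg / 0.0174722 kg/s = 772.083 s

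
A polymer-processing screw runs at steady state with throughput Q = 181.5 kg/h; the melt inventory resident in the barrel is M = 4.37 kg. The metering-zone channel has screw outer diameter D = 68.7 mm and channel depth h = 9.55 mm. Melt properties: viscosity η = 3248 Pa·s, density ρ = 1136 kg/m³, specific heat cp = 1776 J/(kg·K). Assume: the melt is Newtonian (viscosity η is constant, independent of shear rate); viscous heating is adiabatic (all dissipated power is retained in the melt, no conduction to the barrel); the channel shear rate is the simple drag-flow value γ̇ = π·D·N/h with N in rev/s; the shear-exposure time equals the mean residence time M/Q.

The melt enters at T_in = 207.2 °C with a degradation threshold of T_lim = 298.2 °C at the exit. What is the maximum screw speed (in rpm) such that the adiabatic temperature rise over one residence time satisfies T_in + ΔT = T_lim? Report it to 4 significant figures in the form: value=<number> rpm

Q_s = Q / 3600 = 181.5 / 3600 = 0.0504167 kg/s
t_res = M / Q_s = 4.37 ÷ 0.0504167 = 86.6777 s
D = 68.7 mm = 0.0687 m;  h = 9.55 mm = 0.00955 m
ΔT_a = T_lim − T_in = 298.2 °C − 207.2 °C = 91 K
Invert ΔT = ηγ̇²t_res/(ρcp) for γ̇: γ̇_max² = ΔT_a ρ cp / (η t_res) = 91·1136·1776 / (3248·86.6777) = 652.138 s⁻²
Take the square root: γ̇_max = √(652.138) = 25.537 s⁻¹
Solve γ̇ = πDN/h for N: N_max = γ̇_max·h/(π·D) = 25.537 × 0.00955 / (π × 0.0687) = 1.12997 rev/s = 67.7981 rpm

value=67.80 rpm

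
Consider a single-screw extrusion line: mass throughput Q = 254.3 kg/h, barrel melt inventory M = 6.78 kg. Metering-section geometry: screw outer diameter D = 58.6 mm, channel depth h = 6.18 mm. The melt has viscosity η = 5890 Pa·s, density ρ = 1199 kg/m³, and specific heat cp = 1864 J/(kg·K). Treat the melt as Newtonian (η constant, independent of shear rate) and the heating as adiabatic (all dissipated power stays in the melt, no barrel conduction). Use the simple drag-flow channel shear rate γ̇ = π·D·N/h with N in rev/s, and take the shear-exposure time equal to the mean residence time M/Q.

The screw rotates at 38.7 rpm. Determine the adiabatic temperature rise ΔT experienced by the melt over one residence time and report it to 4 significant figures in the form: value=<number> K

value=93.38 K

Convert throughput: Q = 254.3 kg/h = 254.3/3600 = 0.0706389 kg/s
Mean residence time: t_res = M/Q_s = 6.78 kg / 0.0706389 kg/s = 95.9811 s
Geometry in metres: D = 58.6 mm → 0.0586 m, h = 6.18 mm → 0.00618 m; screw speed N = 38.7 rpm = 0.645 rev/s
Shear rate: γ̇ = πDN/h = π·0.0586·0.645/0.00618 = 19.214 s⁻¹
ΔT = η·γ̇²·t_res / (ρ·cp) = 5890 · (19.214)² · 95.9811 / (1199 · 1864) = 93.3842 K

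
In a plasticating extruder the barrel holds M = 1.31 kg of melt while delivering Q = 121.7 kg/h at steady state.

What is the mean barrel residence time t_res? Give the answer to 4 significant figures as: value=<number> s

Convert throughput: Q = 121.7 kg/h = 121.7/3600 = 0.0338056 kg/s
t_res = M / Q_s = 1.31 ÷ 0.0338056 = 38.751 s

value=38.75 s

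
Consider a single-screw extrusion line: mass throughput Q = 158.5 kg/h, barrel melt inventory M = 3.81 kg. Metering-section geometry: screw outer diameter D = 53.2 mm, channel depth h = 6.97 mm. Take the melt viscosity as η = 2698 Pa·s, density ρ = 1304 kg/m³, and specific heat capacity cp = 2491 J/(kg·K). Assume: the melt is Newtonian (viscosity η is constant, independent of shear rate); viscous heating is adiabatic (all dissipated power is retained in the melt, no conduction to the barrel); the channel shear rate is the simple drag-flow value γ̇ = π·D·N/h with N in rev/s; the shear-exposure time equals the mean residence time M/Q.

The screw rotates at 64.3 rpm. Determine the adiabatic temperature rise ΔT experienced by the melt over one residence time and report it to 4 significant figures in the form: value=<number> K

Q_s = Q / 3600 = 158.5 / 3600 = 0.0440278 kg/s
t_res = M / Q_s = 3.81 ÷ 0.0440278 = 86.5363 s
Geometry in metres: D = 53.2 mm → 0.0532 m, h = 6.97 mm → 0.00697 m; screw speed N = 64.3 rpm = 1.07167 rev/s
Shear rate: γ̇ = πDN/h = π·0.0532·1.07167/0.00697 = 25.6974 s⁻¹
ΔT = η·γ̇²·t_res / (ρ·cp) = 2698 · (25.6974)² · 86.5363 / (1304 · 2491) = 47.4642 K

value=47.46 K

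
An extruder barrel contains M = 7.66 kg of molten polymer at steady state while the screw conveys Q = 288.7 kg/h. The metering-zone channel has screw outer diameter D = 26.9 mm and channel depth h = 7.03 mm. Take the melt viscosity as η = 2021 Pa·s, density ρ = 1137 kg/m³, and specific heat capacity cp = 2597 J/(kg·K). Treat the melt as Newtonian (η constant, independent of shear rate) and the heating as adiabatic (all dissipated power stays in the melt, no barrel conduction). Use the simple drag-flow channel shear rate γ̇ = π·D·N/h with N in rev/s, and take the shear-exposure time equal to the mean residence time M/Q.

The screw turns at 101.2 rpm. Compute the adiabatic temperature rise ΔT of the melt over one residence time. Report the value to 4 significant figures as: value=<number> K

Q_s = Q / 3600 = 288.7 / 3600 = 0.0801944 kg/s
t_res = M / Q_s = 7.66 / 0.0801944 = 95.5178 s
D = 26.9 mm = 0.0269 m;  h = 7.03 mm = 0.00703 m;  N = 101.2 rpm / 60 = 1.68667 rev/s
Shear rate: γ̇ = πDN/h = π·0.0269·1.68667/0.00703 = 20.2757 s⁻¹
ΔT = η·γ̇²·t_res / (ρ·cp) = 2021 · (20.2757)² · 95.5178 / (1137 · 2597) = 26.8764 K

value=26.88 K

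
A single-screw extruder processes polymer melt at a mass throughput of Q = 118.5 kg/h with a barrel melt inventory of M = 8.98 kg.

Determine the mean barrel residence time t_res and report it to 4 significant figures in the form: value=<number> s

value=272.8 s

Q_s = Q / 3600 = 118.5 / 3600 = 0.0329167 kg/s
Mean residence time: t_res = M/Q_s = 8.98 kg / 0.0329167 kg/s = 272.81 s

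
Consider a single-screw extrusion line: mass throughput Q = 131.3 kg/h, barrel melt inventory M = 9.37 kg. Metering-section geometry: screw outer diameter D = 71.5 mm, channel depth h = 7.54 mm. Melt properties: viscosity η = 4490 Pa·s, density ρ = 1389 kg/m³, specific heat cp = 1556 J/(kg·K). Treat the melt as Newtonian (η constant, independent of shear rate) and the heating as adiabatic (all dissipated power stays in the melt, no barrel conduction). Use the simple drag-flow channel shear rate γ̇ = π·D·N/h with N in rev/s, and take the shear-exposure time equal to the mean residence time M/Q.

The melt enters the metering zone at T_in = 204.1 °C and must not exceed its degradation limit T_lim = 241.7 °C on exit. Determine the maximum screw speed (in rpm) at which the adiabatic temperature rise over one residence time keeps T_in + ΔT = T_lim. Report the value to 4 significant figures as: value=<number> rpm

value=16.90 rpm

Q_s = Q / 3600 = 131.3 / 3600 = 0.0364722 kg/s
Mean residence time: t_res = M/Q_s = 9.37 kg / 0.0364722 kg/s = 256.908 s
Convert to metres: D = 0.0715 m, h = 0.00754 m
ΔT_a = T_lim − T_in = 241.7 − 204.1 = 37.6 K
γ̇_max² = ΔT_a·ρ·cp / (η·t_res) = [37.6 × 1389 × 1556] / [4490 × 256.908] = 70.4492 s⁻²
Take the square root: γ̇_max = √(70.4492) = 8.3934 s⁻¹
Solve γ̇ = πDN/h for N: N_max = γ̇_max·h/(π·D) = 8.3934 × 0.00754 / (π × 0.0715) = 0.281743 rev/s = 16.9046 rpm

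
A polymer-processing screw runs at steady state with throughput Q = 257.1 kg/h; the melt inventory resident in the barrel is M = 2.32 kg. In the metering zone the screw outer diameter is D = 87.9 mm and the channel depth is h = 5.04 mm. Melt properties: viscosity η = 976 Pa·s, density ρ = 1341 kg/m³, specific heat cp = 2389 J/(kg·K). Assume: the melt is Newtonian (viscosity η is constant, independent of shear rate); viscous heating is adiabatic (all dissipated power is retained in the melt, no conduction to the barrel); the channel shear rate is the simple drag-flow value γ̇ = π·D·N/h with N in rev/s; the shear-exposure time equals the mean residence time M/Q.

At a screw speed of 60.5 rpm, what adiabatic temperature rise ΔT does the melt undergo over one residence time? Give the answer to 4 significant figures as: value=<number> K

Convert throughput: Q = 257.1 kg/h = 257.1/3600 = 0.0714167 kg/s
Mean residence time: t_res = M/Q_s = 2.32 kg / 0.0714167 kg/s = 32.4854 s
Geometry in metres: D = 87.9 mm → 0.0879 m, h = 5.04 mm → 0.00504 m; screw speed N = 60.5 rpm = 1.00833 rev/s
Shear rate: γ̇ = πDN/h = π·0.0879·1.00833/0.00504 = 55.2475 s⁻¹
ΔT = η·γ̇²·t_res/(ρ·cp) = [976 × 55.2475² × 32.4854] / [1341 × 2389] = 30.2077 K

value=30.21 K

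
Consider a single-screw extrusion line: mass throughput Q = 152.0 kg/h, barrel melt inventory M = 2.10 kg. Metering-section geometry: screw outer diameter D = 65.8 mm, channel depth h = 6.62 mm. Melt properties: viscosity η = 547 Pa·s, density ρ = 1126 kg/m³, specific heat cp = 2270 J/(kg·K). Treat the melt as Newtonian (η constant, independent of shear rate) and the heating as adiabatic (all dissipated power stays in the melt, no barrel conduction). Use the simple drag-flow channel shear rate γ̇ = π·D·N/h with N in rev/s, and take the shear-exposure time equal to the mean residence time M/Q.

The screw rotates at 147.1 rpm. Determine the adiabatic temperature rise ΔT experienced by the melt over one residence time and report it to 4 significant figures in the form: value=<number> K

value=62.38 K

Convert throughput: Q = 152.0 kg/h = 152.0/3600 = 0.0422222 kg/s
t_res = M / Q_s = 2.10 ÷ 0.0422222 = 49.7368 s
Geometry in metres: D = 65.8 mm → 0.0658 m, h = 6.62 mm → 0.00662 m; screw speed N = 147.1 rpm = 2.45167 rev/s
γ̇ = π D N / h = (π)(0.0658)(2.45167) / 0.00662 = 76.556 s⁻¹
ΔT = η·γ̇²·t_res/(ρ·cp) = [547 × 76.556² × 49.7368] / [1126 × 2270] = 62.3821 K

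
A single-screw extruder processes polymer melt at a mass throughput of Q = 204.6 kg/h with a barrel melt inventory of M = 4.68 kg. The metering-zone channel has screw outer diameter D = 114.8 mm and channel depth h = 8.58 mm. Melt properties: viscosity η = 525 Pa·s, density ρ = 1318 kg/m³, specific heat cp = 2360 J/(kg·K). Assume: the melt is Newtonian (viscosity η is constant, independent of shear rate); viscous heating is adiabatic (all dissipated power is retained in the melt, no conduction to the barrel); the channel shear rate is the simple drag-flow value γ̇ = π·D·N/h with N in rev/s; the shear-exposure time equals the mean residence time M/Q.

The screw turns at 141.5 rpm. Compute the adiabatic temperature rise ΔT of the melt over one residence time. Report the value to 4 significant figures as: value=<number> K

Q_s = Q / 3600 = 204.6 / 3600 = 0.0568333 kg/s
Mean residence time: t_res = M/Q_s = 4.68 kg / 0.0568333 kg/s = 82.346 s
Geometry in metres: D = 114.8 mm → 0.1148 m, h = 8.58 mm → 0.00858 m; screw speed N = 141.5 rpm = 2.35833 rev/s
Shear rate: γ̇ = πDN/h = π·0.1148·2.35833/0.00858 = 99.131 s⁻¹
ΔT = η·γ̇²·t_res / (ρ·cp) = 525 · (99.131)² · 82.346 / (1318 · 2360) = 136.582 K

value=136.6 K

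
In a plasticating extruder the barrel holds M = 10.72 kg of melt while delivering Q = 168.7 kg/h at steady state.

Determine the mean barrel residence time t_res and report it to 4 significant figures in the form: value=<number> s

value=228.8 s

Convert throughput: Q = 168.7 kg/h = 168.7/3600 = 0.0468611 kg/s
t_res = M / Q_s = 10.72 ÷ 0.0468611 = 228.761 s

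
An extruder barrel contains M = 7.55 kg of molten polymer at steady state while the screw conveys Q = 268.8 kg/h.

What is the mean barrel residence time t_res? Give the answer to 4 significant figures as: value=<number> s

value=101.1 s

Convert throughput: Q = 268.8 kg/h = 268.8/3600 = 0.0746667 kg/s
t_res = M / Q_s = 7.55 ÷ 0.0746667 = 101.116 s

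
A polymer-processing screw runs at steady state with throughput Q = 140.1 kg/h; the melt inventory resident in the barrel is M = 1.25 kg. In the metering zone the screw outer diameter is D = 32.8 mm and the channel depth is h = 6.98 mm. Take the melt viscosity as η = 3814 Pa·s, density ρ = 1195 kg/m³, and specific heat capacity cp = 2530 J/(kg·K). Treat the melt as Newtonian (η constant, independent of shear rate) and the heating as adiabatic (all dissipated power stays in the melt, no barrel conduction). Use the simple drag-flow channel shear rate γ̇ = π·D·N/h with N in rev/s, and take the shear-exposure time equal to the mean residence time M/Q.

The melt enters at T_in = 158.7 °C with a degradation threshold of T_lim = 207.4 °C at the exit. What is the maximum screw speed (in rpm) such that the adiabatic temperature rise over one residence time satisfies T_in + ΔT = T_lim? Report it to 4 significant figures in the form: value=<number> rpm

value=140.9 rpm

Throughput in SI: Q_s = 140.1 kg/h ÷ 3600 s/h = 0.0389167 kg/s
t_res = M / Q_s = 1.25 ÷ 0.0389167 = 32.1199 s
Convert to metres: D = 0.0328 m, h = 0.00698 m
ΔT_a = T_lim − T_in = 207.4 °C − 158.7 °C = 48.7 K
γ̇_max² = ΔT_a·ρ·cp/(η·t_res) = 48.7·1195·2530/(3814·32.1199) = 1201.88 s⁻²
Take the square root: γ̇_max = √(1201.88) = 34.6682 s⁻¹
N_max = γ̇_max·h / (π·D) = 34.6682 · 0.00698 / (π · 0.0328) = 2.34835 rev/s = 140.901 rpm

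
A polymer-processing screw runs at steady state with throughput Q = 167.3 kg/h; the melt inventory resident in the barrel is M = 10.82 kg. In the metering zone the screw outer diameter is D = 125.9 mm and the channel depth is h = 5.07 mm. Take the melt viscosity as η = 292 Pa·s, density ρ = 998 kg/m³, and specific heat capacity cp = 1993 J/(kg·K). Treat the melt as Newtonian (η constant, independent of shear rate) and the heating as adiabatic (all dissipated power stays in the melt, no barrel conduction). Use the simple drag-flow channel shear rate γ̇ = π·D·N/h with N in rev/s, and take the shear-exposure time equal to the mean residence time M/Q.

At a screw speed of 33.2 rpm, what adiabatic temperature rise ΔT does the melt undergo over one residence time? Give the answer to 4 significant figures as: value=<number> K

value=63.69 K

Q_s = Q / 3600 = 167.3 / 3600 = 0.0464722 kg/s
t_res = M / Q_s = 10.82 ÷ 0.0464722 = 232.827 s
D = 125.9 mm = 0.1259 m;  h = 5.07 mm = 0.00507 m;  N = 33.2 rpm / 60 = 0.553333 rev/s
γ̇ = π·D·N / h = π · 0.1259 · 0.553333 / 0.00507 = 43.1673 s⁻¹
Adiabatic rise: ΔT = η γ̇² t_res / (ρ cp) = 292·(43.1673)²·232.827 / (998·1993) = 63.6924 K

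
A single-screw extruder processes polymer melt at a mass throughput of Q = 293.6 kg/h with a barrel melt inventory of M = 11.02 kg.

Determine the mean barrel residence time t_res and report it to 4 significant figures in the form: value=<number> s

value=135.1 s

Q_s = Q / 3600 = 293.6 / 3600 = 0.0815556 kg/s
t_res = M / Q_s = 11.02 ÷ 0.0815556 = 135.123 s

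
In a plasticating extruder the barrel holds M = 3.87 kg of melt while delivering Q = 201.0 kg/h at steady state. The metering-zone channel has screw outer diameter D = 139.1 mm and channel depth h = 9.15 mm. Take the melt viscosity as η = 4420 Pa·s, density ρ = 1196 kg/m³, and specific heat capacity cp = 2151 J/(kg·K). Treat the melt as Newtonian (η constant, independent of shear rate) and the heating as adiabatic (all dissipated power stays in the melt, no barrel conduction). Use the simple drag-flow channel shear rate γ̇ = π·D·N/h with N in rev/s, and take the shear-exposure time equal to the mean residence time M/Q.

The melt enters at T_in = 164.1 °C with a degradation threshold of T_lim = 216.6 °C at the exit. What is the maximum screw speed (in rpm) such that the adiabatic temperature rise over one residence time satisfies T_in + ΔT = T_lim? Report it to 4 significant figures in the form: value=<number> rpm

value=26.38 rpm

Convert throughput: Q = 201.0 kg/h = 201.0/3600 = 0.0558333 kg/s
Mean residence time: t_res = M/Q_s = 3.87 kg / 0.0558333 kg/s = 69.3134 s
Convert to metres: D = 0.1391 m, h = 0.00915 m
ΔT_a = T_lim − T_in = 216.6 − 164.1 = 52.5 K
γ̇_max² = ΔT_a·ρ·cp/(η·t_res) = 52.5·1196·2151/(4420·69.3134) = 440.85 s⁻²
γ̇_max = sqrt(440.85) = 20.9964 s⁻¹
N_max = γ̇_max·h / (π·D) = 20.9964 · 0.00915 / (π · 0.1391) = 0.439632 rev/s = 26.3779 rpm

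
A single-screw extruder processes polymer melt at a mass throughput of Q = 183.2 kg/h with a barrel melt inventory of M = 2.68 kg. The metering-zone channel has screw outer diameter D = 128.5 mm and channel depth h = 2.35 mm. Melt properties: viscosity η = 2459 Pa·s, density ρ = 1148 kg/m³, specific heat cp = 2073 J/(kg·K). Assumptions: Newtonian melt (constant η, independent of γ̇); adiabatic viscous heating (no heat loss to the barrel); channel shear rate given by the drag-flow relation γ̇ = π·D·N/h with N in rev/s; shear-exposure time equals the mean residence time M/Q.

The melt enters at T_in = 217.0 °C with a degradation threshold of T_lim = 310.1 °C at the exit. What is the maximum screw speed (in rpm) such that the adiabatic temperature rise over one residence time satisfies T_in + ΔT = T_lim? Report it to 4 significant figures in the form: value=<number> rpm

Convert throughput: Q = 183.2 kg/h = 183.2/3600 = 0.0508889 kg/s
t_res = M / Q_s = 2.68 / 0.0508889 = 52.6638 s
Convert to metres: D = 0.1285 m, h = 0.00235 m
Allowable rise: ΔT_a = T_lim − T_in = 310.1 − 217.0 = 93.1 K
Invert ΔT = ηγ̇²t_res/(ρcp) for γ̇: γ̇_max² = ΔT_a ρ cp / (η t_res) = 93.1·1148·2073 / (2459·52.6638) = 1710.88 s⁻²
γ̇_max = √1710.88 = 41.3628 s⁻¹
Solve γ̇ = πDN/h for N: N_max = γ̇_max·h/(π·D) = 41.3628 × 0.00235 / (π × 0.1285) = 0.240783 rev/s = 14.447 rpm

value=14.45 rpm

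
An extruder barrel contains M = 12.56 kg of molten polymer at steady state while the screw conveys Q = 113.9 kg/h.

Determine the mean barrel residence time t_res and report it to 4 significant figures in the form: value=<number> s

Q_s = Q / 3600 = 113.9 / 3600 = 0.0316389 kg/s
Mean residence time: t_res = M/Q_s = 12.56 kg / 0.0316389 kg/s = 396.98 s

value=397.0 s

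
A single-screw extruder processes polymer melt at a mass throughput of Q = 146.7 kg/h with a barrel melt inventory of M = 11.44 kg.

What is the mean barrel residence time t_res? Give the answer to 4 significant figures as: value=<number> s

Throughput in SI: Q_s = 146.7 kg/h ÷ 3600 s/h = 0.04075 kg/s
Mean residence time: t_res = M/Q_s = 11.44 kg / 0.04075 kg/s = 280.736 s

value=280.7 s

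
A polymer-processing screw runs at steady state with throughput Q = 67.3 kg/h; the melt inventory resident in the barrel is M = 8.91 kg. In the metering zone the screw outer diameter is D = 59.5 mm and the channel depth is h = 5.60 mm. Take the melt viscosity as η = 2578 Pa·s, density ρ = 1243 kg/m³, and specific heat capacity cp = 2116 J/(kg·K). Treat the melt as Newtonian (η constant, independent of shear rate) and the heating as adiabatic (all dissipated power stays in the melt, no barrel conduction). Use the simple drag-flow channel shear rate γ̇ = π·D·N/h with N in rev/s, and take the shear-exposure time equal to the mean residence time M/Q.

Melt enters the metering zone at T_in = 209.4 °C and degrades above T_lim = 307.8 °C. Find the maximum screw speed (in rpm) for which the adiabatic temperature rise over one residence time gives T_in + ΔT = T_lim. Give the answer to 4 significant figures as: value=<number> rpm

value=26.09 rpm

Q_s = Q / 3600 = 67.3 / 3600 = 0.0186944 kg/s
Mean residence time: t_res = M/Q_s = 8.91 kg / 0.0186944 kg/s = 476.612 s
D = 59.5 mm = 0.0595 m;  h = 5.60 mm = 0.0056 m
Allowable rise: ΔT_a = T_lim − T_in = 307.8 − 209.4 = 98.4 K
γ̇_max² = ΔT_a·ρ·cp/(η·t_res) = 98.4·1243·2116/(2578·476.612) = 210.637 s⁻²
Take the square root: γ̇_max = √(210.637) = 14.5133 s⁻¹
Solve γ̇ = πDN/h for N: N_max = γ̇_max·h/(π·D) = 14.5133 × 0.0056 / (π × 0.0595) = 0.434799 rev/s = 26.0879 rpm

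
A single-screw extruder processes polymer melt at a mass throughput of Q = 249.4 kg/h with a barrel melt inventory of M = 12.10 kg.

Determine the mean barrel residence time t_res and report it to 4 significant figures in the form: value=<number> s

Convert throughput: Q = 249.4 kg/h = 249.4/3600 = 0.0692778 kg/s
t_res = M / Q_s = 12.10 / 0.0692778 = 174.659 s

value=174.7 s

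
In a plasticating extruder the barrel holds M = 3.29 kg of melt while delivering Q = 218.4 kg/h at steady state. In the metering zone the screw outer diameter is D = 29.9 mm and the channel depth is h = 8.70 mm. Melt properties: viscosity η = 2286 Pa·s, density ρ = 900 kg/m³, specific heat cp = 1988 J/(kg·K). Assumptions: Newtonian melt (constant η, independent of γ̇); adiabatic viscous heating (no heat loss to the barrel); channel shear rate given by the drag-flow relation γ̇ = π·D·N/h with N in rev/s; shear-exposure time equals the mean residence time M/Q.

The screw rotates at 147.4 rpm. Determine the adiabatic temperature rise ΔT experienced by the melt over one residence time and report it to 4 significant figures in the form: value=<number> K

Q_s = Q / 3600 = 218.4 / 3600 = 0.0606667 kg/s
t_res = M / Q_s = 3.29 / 0.0606667 = 54.2308 s
Geometry in metres: D = 29.9 mm → 0.0299 m, h = 8.70 mm → 0.0087 m; screw speed N = 147.4 rpm = 2.45667 rev/s
Shear rate: γ̇ = πDN/h = π·0.0299·2.45667/0.0087 = 26.5246 s⁻¹
Adiabatic rise: ΔT = η γ̇² t_res / (ρ cp) = 2286·(26.5246)²·54.2308 / (900·1988) = 48.7483 K

value=48.75 K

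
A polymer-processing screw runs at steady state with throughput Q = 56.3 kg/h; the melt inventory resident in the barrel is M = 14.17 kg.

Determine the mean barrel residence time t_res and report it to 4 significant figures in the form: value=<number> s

value=906.1 s

Q_s = Q / 3600 = 56.3 / 3600 = 0.0156389 kg/s
t_res = M / Q_s = 14.17 ÷ 0.0156389 = 906.075 s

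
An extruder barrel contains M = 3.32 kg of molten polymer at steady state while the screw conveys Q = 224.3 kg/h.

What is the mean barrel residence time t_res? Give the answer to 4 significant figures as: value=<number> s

Throughput in SI: Q_s = 224.3 kg/h ÷ 3600 s/h = 0.0623056 kg/s
Mean residence time: t_res = M/Q_s = 3.32 kg / 0.0623056 kg/s = 53.2858 s

value=53.29 s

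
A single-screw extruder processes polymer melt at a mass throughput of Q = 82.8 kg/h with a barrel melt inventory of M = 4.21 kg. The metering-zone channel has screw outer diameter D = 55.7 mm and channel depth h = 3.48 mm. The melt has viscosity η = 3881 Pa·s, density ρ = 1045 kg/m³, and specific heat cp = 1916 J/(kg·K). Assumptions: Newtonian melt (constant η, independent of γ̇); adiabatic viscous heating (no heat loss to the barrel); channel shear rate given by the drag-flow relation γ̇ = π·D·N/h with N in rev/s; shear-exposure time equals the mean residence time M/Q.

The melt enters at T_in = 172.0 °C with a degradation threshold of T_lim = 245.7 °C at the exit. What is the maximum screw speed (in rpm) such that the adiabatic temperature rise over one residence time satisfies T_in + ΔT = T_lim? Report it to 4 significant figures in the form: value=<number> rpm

value=17.20 rpm

Convert throughput: Q = 82.8 kg/h = 82.8/3600 = 0.023 kg/s
t_res = M / Q_s = 4.21 / 0.023 = 183.043 s
Convert to metres: D = 0.0557 m, h = 0.00348 m
ΔT_a = T_lim − T_in = 245.7 − 172.0 = 73.7 K
γ̇_max² = ΔT_a·ρ·cp / (η·t_res) = [73.7 × 1045 × 1916] / [3881 × 183.043] = 207.721 s⁻²
Take the square root: γ̇_max = √(207.721) = 14.4125 s⁻¹
N_max = γ̇_max·h / (π·D) = 14.4125 · 0.00348 / (π · 0.0557) = 0.286626 rev/s = 17.1975 rpm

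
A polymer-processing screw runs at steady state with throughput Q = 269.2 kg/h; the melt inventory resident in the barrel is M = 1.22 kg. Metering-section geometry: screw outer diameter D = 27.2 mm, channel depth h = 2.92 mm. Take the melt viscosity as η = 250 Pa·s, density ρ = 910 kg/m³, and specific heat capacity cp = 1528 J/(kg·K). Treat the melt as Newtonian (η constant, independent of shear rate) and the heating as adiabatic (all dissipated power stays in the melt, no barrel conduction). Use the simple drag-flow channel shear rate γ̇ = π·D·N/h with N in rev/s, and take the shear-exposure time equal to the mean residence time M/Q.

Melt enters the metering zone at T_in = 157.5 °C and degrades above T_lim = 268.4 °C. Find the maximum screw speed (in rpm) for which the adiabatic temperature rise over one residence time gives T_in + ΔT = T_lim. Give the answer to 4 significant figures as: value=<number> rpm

Q_s = Q / 3600 = 269.2 / 3600 = 0.0747778 kg/s
Mean residence time: t_res = M/Q_s = 1.22 kg / 0.0747778 kg/s = 16.315 s
D = 27.2 mm = 0.0272 m;  h = 2.92 mm = 0.00292 m
ΔT_a = T_lim − T_in = 268.4 − 157.5 = 110.9 K
Invert ΔT = ηγ̇²t_res/(ρcp) for γ̇: γ̇_max² = ΔT_a ρ cp / (η t_res) = 110.9·910·1528 / (250·16.315) = 37806.7 s⁻²
Take the square root: γ̇_max = √(37806.7) = 194.44 s⁻¹
N_max = γ̇_max h / (πD) = 194.44·0.00292/(π·0.0272) = 6.64429 rev/s → ×60 = 398.657 rpm

value=398.7 rpm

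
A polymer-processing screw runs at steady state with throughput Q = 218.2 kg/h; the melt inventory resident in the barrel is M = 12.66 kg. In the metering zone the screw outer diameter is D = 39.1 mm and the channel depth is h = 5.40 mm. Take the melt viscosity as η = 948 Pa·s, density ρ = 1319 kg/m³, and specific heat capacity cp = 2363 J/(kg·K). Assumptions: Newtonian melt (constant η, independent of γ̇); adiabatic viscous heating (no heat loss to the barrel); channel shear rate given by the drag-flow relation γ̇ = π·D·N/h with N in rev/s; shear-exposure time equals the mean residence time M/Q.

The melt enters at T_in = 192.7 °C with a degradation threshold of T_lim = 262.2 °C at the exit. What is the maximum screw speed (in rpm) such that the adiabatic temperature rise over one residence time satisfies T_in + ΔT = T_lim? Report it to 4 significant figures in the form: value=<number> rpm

value=87.24 rpm

Q_s = Q / 3600 = 218.2 / 3600 = 0.0606111 kg/s
t_res = M / Q_s = 12.66 / 0.0606111 = 208.873 s
Geometry in SI: D = 39.1 mm → 0.0391 m, h = 5.40 mm → 0.0054 m
ΔT_a = T_lim − T_in = 262.2 °C − 192.7 °C = 69.5 K
Invert ΔT = ηγ̇²t_res/(ρcp) for γ̇: γ̇_max² = ΔT_a ρ cp / (η t_res) = 69.5·1319·2363 / (948·208.873) = 1093.97 s⁻²
Take the square root: γ̇_max = √(1093.97) = 33.0751 s⁻¹
Solve γ̇ = πDN/h for N: N_max = γ̇_max·h/(π·D) = 33.0751 × 0.0054 / (π × 0.0391) = 1.45402 rev/s = 87.2409 rpm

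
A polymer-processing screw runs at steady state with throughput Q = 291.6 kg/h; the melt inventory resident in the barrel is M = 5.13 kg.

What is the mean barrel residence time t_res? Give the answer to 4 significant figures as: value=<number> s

Throughput in SI: Q_s = 291.6 kg/h ÷ 3600 s/h = 0.081 kg/s
t_res = M / Q_s = 5.13 ÷ 0.081 = 63.3333 s

value=63.33 s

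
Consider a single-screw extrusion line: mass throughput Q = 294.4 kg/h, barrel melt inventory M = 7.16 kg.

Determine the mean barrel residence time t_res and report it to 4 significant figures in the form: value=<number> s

value=87.55 s

Throughput in SI: Q_s = 294.4 kg/h ÷ 3600 s/h = 0.0817778 kg/s
t_res = M / Q_s = 7.16 ÷ 0.0817778 = 87.5543 s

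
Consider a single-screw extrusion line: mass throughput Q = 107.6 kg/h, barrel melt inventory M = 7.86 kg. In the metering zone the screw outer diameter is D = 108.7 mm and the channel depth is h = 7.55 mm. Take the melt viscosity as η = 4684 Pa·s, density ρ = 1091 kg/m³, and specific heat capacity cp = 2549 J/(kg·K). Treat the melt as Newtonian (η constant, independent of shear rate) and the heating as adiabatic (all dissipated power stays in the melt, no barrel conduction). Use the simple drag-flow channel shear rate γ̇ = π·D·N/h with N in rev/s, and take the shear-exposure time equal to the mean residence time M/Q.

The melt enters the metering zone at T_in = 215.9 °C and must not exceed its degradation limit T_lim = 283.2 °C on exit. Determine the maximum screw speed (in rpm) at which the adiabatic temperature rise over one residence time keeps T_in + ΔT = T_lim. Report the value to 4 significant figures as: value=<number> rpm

value=16.35 rpm

Convert throughput: Q = 107.6 kg/h = 107.6/3600 = 0.0298889 kg/s
Mean residence time: t_res = M/Q_s = 7.86 kg / 0.0298889 kg/s = 262.974 s
D = 108.7 mm = 0.1087 m;  h = 7.55 mm = 0.00755 m
ΔT_a = T_lim − T_in = 283.2 − 215.9 = 67.3 K
γ̇_max² = ΔT_a·ρ·cp/(η·t_res) = 67.3·1091·2549/(4684·262.974) = 151.943 s⁻²
γ̇_max = sqrt(151.943) = 12.3265 s⁻¹
Solve γ̇ = πDN/h for N: N_max = γ̇_max·h/(π·D) = 12.3265 × 0.00755 / (π × 0.1087) = 0.272526 rev/s = 16.3515 rpm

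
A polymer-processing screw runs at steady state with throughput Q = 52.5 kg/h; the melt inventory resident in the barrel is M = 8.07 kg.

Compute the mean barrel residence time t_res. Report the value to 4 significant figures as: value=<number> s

value=553.4 s

Throughput in SI: Q_s = 52.5 kg/h ÷ 3600 s/h = 0.0145833 kg/s
Mean residence time: t_res = M/Q_s = 8.07 kg / 0.0145833 kg/s = 553.371 s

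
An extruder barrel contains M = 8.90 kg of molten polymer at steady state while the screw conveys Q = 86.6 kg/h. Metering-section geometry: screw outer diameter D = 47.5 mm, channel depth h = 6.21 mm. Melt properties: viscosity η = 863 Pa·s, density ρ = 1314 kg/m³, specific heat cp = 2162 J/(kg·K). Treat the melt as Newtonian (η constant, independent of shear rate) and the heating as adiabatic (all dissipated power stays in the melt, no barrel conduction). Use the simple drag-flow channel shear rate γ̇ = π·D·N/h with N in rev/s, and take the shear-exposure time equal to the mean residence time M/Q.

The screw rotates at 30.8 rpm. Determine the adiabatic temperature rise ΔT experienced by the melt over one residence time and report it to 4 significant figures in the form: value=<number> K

Throughput in SI: Q_s = 86.6 kg/h ÷ 3600 s/h = 0.0240556 kg/s
Mean residence time: t_res = M/Q_s = 8.90 kg / 0.0240556 kg/s = 369.977 s
Geometry in metres: D = 47.5 mm → 0.0475 m, h = 6.21 mm → 0.00621 m; screw speed N = 30.8 rpm = 0.513333 rev/s
Shear rate: γ̇ = πDN/h = π·0.0475·0.513333/0.00621 = 12.3353 s⁻¹
Adiabatic rise: ΔT = η γ̇² t_res / (ρ cp) = 863·(12.3353)²·369.977 / (1314·2162) = 17.1016 K

value=17.10 K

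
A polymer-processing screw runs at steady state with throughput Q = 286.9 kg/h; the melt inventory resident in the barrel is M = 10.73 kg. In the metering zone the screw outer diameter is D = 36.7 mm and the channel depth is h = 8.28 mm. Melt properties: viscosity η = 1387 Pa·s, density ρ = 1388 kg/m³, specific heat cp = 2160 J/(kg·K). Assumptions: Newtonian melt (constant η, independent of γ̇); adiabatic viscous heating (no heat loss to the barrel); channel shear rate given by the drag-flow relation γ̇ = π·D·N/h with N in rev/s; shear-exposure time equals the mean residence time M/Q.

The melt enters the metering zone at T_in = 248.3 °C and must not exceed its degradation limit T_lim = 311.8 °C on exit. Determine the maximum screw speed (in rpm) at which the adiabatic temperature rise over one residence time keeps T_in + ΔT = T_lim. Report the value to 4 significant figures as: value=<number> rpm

Convert throughput: Q = 286.9 kg/h = 286.9/3600 = 0.0796944 kg/s
t_res = M / Q_s = 10.73 ÷ 0.0796944 = 134.639 s
D = 36.7 mm = 0.0367 m;  h = 8.28 mm = 0.00828 m
Allowable rise: ΔT_a = T_lim − T_in = 311.8 − 248.3 = 63.5 K
Invert ΔT = ηγ̇²t_res/(ρcp) for γ̇: γ̇_max² = ΔT_a ρ cp / (η t_res) = 63.5·1388·2160 / (1387·134.639) = 1019.46 s⁻²
Take the square root: γ̇_max = √(1019.46) = 31.9289 s⁻¹
Solve γ̇ = πDN/h for N: N_max = γ̇_max·h/(π·D) = 31.9289 × 0.00828 / (π × 0.0367) = 2.29297 rev/s = 137.578 rpm

value=137.6 rpm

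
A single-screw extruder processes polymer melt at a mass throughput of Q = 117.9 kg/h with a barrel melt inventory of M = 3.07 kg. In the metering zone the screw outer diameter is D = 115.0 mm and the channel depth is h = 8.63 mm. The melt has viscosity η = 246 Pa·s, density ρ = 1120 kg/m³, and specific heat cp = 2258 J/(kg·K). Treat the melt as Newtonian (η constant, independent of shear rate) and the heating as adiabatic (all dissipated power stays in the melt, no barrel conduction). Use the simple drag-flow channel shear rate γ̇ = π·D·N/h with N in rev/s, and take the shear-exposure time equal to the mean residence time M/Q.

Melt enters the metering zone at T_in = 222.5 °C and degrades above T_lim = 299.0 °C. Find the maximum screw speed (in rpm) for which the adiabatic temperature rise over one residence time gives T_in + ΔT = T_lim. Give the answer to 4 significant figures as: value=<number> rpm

value=131.3 rpm

Throughput in SI: Q_s = 117.9 kg/h ÷ 3600 s/h = 0.03275 kg/s
t_res = M / Q_s = 3.07 / 0.03275 = 93.7405 s
D = 115.0 mm = 0.115 m;  h = 8.63 mm = 0.00863 m
ΔT_a = T_lim − T_in = 299.0 − 222.5 = 76.5 K
γ̇_max² = ΔT_a·ρ·cp / (η·t_res) = [76.5 × 1120 × 2258] / [246 × 93.7405] = 8389.6 s⁻²
γ̇_max = √8389.6 = 91.5948 s⁻¹
N_max = γ̇_max h / (πD) = 91.5948·0.00863/(π·0.115) = 2.18793 rev/s → ×60 = 131.276 rpm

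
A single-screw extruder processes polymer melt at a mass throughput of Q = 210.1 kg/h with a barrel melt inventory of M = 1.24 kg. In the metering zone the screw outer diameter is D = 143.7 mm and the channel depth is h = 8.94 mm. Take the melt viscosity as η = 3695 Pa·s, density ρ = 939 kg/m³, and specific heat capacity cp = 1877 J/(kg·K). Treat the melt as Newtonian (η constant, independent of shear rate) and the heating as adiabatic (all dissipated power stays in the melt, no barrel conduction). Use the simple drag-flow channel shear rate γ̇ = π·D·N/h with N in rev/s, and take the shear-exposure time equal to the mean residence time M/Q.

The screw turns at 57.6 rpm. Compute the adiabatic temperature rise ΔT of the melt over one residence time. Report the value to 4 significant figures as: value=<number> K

Convert throughput: Q = 210.1 kg/h = 210.1/3600 = 0.0583611 kg/s
Mean residence time: t_res = M/Q_s = 1.24 kg / 0.0583611 kg/s = 21.247 s
D = 143.7 mm = 0.1437 m;  h = 8.94 mm = 0.00894 m;  N = 57.6 rpm / 60 = 0.96 rev/s
Shear rate: γ̇ = πDN/h = π·0.1437·0.96/0.00894 = 48.4775 s⁻¹
Adiabatic rise: ΔT = η γ̇² t_res / (ρ cp) = 3695·(48.4775)²·21.247 / (939·1877) = 104.68 K

value=104.7 K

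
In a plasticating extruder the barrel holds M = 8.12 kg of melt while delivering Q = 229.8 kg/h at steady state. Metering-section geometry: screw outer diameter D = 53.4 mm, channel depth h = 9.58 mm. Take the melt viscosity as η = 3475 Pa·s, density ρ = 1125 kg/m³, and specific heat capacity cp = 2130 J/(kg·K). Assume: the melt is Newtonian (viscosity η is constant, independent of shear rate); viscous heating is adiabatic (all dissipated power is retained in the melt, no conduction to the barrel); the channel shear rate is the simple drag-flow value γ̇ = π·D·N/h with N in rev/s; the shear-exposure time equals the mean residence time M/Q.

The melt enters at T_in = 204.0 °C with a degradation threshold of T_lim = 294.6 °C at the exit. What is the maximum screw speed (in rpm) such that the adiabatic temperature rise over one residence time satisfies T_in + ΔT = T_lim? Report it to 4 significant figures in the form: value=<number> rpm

value=75.93 rpm

Q_s = Q / 3600 = 229.8 / 3600 = 0.0638333 kg/s
Mean residence time: t_res = M/Q_s = 8.12 kg / 0.0638333 kg/s = 127.206 s
D = 53.4 mm = 0.0534 m;  h = 9.58 mm = 0.00958 m
ΔT_a = T_lim − T_in = 294.6 − 204.0 = 90.6 K
γ̇_max² = ΔT_a·ρ·cp / (η·t_res) = [90.6 × 1125 × 2130] / [3475 × 127.206] = 491.131 s⁻²
γ̇_max = sqrt(491.131) = 22.1615 s⁻¹
Solve γ̇ = πDN/h for N: N_max = γ̇_max·h/(π·D) = 22.1615 × 0.00958 / (π × 0.0534) = 1.26553 rev/s = 75.9319 rpm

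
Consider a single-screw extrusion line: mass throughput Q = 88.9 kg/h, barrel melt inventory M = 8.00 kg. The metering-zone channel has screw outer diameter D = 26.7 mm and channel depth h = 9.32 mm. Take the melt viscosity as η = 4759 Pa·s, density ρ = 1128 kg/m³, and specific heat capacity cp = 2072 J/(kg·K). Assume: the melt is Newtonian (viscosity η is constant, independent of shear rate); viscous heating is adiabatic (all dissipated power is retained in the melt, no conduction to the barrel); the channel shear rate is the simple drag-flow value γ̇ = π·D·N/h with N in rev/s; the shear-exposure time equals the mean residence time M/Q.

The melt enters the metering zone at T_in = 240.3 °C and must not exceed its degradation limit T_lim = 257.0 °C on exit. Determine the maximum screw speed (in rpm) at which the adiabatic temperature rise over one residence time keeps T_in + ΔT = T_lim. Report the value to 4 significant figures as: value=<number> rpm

Q_s = Q / 3600 = 88.9 / 3600 = 0.0246944 kg/s
t_res = M / Q_s = 8.00 ÷ 0.0246944 = 323.96 s
Convert to metres: D = 0.0267 m, h = 0.00932 m
ΔT_a = T_lim − T_in = 257.0 − 240.3 = 16.7 K
γ̇_max² = ΔT_a·ρ·cp / (η·t_res) = [16.7 × 1128 × 2072] / [4759 × 323.96] = 25.3168 s⁻²
γ̇_max = sqrt(25.3168) = 5.03158 s⁻¹
Solve γ̇ = πDN/h for N: N_max = γ̇_max·h/(π·D) = 5.03158 × 0.00932 / (π × 0.0267) = 0.559061 rev/s = 33.5437 rpm

value=33.54 rpm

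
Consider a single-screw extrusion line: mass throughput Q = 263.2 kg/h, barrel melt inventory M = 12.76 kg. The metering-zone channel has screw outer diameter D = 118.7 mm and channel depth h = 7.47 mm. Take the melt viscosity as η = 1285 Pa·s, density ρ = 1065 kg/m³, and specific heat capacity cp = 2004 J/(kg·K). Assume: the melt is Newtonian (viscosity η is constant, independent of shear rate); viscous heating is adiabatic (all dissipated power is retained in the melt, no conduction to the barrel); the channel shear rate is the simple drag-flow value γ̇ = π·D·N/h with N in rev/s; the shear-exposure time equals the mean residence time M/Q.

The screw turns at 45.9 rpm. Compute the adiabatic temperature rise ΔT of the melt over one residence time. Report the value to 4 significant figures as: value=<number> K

Throughput in SI: Q_s = 263.2 kg/h ÷ 3600 s/h = 0.0731111 kg/s
t_res = M / Q_s = 12.76 / 0.0731111 = 174.529 s
Geometry in metres: D = 118.7 mm → 0.1187 m, h = 7.47 mm → 0.00747 m; screw speed N = 45.9 rpm = 0.765 rev/s
γ̇ = π·D·N / h = π · 0.1187 · 0.765 / 0.00747 = 38.1893 s⁻¹
ΔT = η·γ̇²·t_res / (ρ·cp) = 1285 · (38.1893)² · 174.529 / (1065 · 2004) = 153.252 K

value=153.3 K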